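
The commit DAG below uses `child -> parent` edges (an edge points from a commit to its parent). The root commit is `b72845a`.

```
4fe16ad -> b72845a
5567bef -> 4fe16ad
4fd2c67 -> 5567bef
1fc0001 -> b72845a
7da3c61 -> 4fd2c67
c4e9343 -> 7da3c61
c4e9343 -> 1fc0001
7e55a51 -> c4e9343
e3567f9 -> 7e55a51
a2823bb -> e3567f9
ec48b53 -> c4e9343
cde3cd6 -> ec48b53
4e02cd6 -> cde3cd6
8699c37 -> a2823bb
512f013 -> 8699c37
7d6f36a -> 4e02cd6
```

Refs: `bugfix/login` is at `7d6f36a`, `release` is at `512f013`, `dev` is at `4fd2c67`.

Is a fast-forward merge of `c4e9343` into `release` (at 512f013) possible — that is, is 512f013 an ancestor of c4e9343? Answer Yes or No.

No

A fast-forward from 512f013 to c4e9343 is possible iff 512f013 is an ancestor of c4e9343.
Ancestors of c4e9343: {1fc0001, 4fd2c67, 4fe16ad, 5567bef, 7da3c61, b72845a, c4e9343}.
512f013 is not among them, so fast-forward is not possible.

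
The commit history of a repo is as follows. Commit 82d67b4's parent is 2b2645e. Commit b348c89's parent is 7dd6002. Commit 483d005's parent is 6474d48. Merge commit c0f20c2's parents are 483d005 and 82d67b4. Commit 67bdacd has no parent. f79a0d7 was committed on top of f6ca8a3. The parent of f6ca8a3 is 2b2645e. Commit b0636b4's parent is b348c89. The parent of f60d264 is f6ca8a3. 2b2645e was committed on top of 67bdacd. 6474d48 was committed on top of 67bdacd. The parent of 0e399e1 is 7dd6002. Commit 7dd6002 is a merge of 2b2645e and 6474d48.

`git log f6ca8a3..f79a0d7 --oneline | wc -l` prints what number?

Reachable from f79a0d7: {2b2645e, 67bdacd, f6ca8a3, f79a0d7}.
Reachable from f6ca8a3: {2b2645e, 67bdacd, f6ca8a3}.
In f79a0d7's history but not f6ca8a3's: {f79a0d7} — 1 commit.

1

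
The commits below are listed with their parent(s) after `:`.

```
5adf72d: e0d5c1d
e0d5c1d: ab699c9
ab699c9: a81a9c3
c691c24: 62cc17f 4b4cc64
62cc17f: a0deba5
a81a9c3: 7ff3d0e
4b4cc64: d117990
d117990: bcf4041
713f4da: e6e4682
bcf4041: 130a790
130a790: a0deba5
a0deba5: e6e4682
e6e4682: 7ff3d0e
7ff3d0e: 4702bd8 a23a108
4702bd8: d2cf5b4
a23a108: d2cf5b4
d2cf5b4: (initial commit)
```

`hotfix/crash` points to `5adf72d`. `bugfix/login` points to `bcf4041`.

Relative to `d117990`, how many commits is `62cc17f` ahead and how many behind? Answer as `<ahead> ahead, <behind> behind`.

Reachable from 62cc17f: {4702bd8, 62cc17f, 7ff3d0e, a0deba5, a23a108, d2cf5b4, e6e4682}.
Reachable from d117990: {130a790, 4702bd8, 7ff3d0e, a0deba5, a23a108, bcf4041, d117990, d2cf5b4, e6e4682}.
Only in 62cc17f's history (ahead): {62cc17f} — 1.
Only in d117990's history (behind): {130a790, bcf4041, d117990} — 3.

1 ahead, 3 behind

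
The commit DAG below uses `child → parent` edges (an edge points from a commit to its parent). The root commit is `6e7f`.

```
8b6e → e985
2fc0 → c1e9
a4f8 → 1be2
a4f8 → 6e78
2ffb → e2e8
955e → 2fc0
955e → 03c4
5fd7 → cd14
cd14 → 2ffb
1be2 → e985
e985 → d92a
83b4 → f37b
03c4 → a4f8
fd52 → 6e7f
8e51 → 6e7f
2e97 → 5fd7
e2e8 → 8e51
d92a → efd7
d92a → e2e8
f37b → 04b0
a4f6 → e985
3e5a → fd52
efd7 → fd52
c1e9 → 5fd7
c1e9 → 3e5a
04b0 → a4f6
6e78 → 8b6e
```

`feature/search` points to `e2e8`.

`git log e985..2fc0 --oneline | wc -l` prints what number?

Reachable from 2fc0: {2fc0, 2ffb, 3e5a, 5fd7, 6e7f, 8e51, c1e9, cd14, e2e8, fd52}.
Reachable from e985: {6e7f, 8e51, d92a, e2e8, e985, efd7, fd52}.
In 2fc0's history but not e985's: {2fc0, 2ffb, 3e5a, 5fd7, c1e9, cd14} — 6 commits.

6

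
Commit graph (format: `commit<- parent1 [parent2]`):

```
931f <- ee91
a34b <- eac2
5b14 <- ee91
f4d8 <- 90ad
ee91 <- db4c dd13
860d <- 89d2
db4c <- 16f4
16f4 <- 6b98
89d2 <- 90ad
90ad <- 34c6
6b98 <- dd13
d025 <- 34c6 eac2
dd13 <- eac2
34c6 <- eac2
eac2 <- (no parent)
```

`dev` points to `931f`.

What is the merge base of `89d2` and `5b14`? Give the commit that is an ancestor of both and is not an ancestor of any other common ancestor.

Ancestors of 89d2: {34c6, 89d2, 90ad, eac2}.
Ancestors of 5b14: {16f4, 5b14, 6b98, db4c, dd13, eac2, ee91}.
Common ancestors: {eac2}.
The only common ancestor is eac2, so it is the merge base.

eac2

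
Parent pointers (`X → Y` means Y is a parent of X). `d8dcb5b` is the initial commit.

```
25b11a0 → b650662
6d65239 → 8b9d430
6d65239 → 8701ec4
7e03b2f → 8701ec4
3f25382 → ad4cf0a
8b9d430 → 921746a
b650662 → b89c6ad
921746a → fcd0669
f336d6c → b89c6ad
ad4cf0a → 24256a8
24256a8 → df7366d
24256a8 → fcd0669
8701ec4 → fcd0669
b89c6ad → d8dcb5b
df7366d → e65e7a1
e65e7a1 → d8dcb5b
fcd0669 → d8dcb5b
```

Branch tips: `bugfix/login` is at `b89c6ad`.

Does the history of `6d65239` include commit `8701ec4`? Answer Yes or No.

Ancestors of 6d65239 (commits reachable by following parents): {6d65239, 8701ec4, 8b9d430, 921746a, d8dcb5b, fcd0669}.
8701ec4 is in that set, so it is an ancestor of 6d65239.

Yes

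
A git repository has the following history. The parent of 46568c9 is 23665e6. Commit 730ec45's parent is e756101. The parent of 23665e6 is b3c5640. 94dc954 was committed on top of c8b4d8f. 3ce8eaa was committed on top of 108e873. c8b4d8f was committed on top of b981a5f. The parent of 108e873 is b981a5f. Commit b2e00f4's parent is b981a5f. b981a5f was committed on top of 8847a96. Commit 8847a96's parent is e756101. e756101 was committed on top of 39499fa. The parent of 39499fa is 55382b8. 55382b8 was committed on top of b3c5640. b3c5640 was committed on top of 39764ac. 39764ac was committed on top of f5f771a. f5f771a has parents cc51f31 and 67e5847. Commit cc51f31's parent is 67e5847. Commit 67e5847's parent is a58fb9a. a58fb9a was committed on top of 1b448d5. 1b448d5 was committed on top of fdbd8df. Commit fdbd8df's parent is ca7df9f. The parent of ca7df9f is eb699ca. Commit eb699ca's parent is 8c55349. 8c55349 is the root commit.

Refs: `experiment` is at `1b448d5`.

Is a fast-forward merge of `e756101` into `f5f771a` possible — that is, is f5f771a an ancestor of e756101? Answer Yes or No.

Yes

A fast-forward from f5f771a to e756101 is possible iff f5f771a is an ancestor of e756101.
Ancestors of e756101: {1b448d5, 39499fa, 39764ac, 55382b8, 67e5847, 8c55349, a58fb9a, b3c5640, ca7df9f, cc51f31, e756101, eb699ca, f5f771a, fdbd8df}.
f5f771a is among them, so fast-forward is possible.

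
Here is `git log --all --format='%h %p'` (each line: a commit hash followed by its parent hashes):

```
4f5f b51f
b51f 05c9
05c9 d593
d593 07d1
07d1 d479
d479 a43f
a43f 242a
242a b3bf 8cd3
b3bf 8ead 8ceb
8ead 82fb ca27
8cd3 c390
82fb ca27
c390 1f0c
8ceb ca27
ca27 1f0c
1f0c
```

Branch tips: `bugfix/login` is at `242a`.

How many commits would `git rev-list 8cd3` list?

3

Walking parent pointers from 8cd3: reachable set = {1f0c, 8cd3, c390}.
That is 3 commits.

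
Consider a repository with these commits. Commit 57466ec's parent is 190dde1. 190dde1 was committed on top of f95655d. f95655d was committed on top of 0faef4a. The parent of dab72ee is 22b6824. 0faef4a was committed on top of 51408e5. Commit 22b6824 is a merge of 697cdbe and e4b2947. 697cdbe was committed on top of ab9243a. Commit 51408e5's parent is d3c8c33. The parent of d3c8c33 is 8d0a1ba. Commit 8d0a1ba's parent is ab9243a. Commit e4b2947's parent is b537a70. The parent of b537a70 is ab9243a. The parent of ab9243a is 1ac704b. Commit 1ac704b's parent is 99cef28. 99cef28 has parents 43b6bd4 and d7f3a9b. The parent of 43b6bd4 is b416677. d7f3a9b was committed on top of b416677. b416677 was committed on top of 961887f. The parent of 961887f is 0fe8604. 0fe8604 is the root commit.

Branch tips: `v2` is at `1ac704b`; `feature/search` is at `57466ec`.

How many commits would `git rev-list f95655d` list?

13

Walking parent pointers from f95655d: reachable set = {0faef4a, 0fe8604, 1ac704b, 43b6bd4, 51408e5, 8d0a1ba, 961887f, 99cef28, ab9243a, b416677, d3c8c33, d7f3a9b, f95655d}.
That is 13 commits.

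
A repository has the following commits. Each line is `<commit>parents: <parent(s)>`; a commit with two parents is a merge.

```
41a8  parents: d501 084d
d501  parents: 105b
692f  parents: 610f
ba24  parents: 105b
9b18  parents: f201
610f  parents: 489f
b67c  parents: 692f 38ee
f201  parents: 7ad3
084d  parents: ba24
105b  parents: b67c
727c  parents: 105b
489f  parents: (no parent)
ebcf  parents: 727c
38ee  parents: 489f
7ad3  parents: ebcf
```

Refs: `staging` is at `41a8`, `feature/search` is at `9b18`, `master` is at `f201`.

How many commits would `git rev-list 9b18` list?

Walking parent pointers from 9b18: reachable set = {105b, 38ee, 489f, 610f, 692f, 727c, 7ad3, 9b18, b67c, ebcf, f201}.
That is 11 commits.

11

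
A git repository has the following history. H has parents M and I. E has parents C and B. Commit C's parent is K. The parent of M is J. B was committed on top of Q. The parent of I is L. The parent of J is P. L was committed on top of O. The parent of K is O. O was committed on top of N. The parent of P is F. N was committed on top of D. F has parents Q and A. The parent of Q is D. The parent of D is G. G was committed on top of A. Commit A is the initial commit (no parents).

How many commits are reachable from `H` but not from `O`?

Reachable from H: {A, D, F, G, H, I, J, L, M, N, O, P, Q}.
Reachable from O: {A, D, G, N, O}.
In H's history but not O's: {F, H, I, J, L, M, P, Q} — 8 commits.

8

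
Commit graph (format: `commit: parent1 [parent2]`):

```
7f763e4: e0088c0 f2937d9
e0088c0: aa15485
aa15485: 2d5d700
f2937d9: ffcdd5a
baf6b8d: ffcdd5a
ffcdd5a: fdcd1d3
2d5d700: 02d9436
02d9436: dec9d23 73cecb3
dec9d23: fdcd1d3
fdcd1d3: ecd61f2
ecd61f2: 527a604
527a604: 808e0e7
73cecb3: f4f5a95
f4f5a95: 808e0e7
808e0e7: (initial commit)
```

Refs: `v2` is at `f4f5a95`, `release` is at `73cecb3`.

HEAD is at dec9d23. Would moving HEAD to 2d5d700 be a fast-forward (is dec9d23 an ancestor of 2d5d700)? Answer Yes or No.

Yes

A fast-forward from dec9d23 to 2d5d700 is possible iff dec9d23 is an ancestor of 2d5d700.
Ancestors of 2d5d700: {02d9436, 2d5d700, 527a604, 73cecb3, 808e0e7, dec9d23, ecd61f2, f4f5a95, fdcd1d3}.
dec9d23 is among them, so fast-forward is possible.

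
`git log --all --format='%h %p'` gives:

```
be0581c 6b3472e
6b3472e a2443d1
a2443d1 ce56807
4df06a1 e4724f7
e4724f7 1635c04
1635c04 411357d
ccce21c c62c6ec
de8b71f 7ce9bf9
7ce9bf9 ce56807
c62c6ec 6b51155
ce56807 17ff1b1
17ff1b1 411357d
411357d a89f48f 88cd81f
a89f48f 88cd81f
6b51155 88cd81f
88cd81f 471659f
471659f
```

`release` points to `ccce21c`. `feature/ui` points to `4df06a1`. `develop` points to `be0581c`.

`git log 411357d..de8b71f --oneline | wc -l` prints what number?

4

Reachable from de8b71f: {17ff1b1, 411357d, 471659f, 7ce9bf9, 88cd81f, a89f48f, ce56807, de8b71f}.
Reachable from 411357d: {411357d, 471659f, 88cd81f, a89f48f}.
In de8b71f's history but not 411357d's: {17ff1b1, 7ce9bf9, ce56807, de8b71f} — 4 commits.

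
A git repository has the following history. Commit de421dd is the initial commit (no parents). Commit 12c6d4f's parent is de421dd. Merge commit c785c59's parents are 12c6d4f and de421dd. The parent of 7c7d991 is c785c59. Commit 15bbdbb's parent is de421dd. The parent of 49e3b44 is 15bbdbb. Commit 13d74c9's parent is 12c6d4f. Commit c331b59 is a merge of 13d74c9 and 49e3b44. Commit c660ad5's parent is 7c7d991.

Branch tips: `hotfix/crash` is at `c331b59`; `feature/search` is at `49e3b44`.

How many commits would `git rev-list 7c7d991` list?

4

Walking parent pointers from 7c7d991: reachable set = {12c6d4f, 7c7d991, c785c59, de421dd}.
That is 4 commits.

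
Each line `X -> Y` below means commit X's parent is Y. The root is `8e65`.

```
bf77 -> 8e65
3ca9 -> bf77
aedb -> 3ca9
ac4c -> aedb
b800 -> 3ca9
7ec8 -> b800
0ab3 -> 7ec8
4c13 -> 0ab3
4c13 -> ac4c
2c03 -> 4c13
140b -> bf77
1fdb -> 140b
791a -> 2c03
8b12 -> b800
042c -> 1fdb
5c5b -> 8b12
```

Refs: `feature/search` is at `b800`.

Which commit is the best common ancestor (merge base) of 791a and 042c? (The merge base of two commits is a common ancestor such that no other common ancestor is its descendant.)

bf77

Ancestors of 791a: {0ab3, 2c03, 3ca9, 4c13, 791a, 7ec8, 8e65, ac4c, aedb, b800, bf77}.
Ancestors of 042c: {042c, 140b, 1fdb, 8e65, bf77}.
Common ancestors: {8e65, bf77}.
Among these, bf77 is not an ancestor of any other common ancestor — it is the merge base.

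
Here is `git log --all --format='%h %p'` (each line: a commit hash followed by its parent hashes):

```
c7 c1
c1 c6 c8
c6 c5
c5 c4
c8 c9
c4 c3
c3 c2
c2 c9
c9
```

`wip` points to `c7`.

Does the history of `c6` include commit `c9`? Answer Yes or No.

Yes

Ancestors of c6 (commits reachable by following parents): {c2, c3, c4, c5, c6, c9}.
c9 is in that set, so it is an ancestor of c6.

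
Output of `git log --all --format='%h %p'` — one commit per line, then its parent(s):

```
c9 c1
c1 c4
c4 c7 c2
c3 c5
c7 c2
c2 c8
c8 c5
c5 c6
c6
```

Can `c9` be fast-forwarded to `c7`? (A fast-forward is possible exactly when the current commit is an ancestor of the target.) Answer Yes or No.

A fast-forward from c9 to c7 is possible iff c9 is an ancestor of c7.
Ancestors of c7: {c2, c5, c6, c7, c8}.
c9 is not among them, so fast-forward is not possible.

No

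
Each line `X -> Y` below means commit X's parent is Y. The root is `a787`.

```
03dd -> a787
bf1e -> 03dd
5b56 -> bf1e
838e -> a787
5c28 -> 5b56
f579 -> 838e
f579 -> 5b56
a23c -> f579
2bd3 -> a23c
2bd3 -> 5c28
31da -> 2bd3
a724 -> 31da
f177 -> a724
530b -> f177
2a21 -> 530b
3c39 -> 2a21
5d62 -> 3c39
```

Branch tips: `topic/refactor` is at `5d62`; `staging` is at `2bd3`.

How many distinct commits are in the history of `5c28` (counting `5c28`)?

Walking parent pointers from 5c28: reachable set = {03dd, 5b56, 5c28, a787, bf1e}.
That is 5 commits.

5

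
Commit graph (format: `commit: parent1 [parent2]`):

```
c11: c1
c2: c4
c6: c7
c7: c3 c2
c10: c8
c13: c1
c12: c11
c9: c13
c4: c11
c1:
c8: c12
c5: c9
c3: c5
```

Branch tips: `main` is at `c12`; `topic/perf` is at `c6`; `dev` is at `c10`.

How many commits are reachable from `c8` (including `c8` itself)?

Walking parent pointers from c8: reachable set = {c1, c11, c12, c8}.
That is 4 commits.

4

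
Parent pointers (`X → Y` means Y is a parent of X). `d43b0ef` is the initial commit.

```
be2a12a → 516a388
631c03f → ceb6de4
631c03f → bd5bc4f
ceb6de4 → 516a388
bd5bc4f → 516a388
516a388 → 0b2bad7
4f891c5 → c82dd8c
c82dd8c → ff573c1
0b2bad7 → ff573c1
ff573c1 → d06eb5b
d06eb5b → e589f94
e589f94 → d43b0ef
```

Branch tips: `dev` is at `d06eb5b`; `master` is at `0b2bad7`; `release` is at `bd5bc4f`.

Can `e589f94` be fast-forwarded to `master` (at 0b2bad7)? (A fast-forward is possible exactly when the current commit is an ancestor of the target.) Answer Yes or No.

A fast-forward from e589f94 to 0b2bad7 is possible iff e589f94 is an ancestor of 0b2bad7.
Ancestors of 0b2bad7: {0b2bad7, d06eb5b, d43b0ef, e589f94, ff573c1}.
e589f94 is among them, so fast-forward is possible.

Yes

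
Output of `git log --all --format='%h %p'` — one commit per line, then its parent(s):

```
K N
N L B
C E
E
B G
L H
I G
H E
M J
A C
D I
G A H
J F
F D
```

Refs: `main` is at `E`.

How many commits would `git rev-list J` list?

Walking parent pointers from J: reachable set = {A, C, D, E, F, G, H, I, J}.
That is 9 commits.

9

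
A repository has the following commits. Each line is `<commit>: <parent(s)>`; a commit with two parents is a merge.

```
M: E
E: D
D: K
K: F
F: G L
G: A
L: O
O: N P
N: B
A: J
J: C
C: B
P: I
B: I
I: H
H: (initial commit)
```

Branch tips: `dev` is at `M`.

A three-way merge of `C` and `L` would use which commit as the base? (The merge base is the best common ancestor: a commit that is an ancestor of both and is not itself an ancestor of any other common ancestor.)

Ancestors of C: {B, C, H, I}.
Ancestors of L: {B, H, I, L, N, O, P}.
Common ancestors: {B, H, I}.
Among these, B is not an ancestor of any other common ancestor — it is the merge base.

B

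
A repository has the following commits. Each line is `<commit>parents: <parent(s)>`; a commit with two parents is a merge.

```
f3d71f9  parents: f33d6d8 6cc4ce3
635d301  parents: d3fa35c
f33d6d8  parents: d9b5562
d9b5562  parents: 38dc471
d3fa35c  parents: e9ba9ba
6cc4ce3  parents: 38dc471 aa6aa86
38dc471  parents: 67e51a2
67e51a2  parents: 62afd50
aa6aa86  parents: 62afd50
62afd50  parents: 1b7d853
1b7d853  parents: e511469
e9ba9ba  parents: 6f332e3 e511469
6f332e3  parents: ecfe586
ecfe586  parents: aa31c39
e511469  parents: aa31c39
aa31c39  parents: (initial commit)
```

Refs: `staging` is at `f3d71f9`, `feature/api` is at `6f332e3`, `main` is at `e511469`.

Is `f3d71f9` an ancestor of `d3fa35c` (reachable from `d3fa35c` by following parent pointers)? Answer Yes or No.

Ancestors of d3fa35c: {6f332e3, aa31c39, d3fa35c, e511469, e9ba9ba, ecfe586}.
f3d71f9 is not in that set, so it is not an ancestor of d3fa35c.

No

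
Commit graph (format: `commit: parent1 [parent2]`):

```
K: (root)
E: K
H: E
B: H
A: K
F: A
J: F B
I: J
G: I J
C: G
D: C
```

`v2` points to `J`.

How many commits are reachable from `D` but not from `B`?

Reachable from D: {A, B, C, D, E, F, G, H, I, J, K}.
Reachable from B: {B, E, H, K}.
In D's history but not B's: {A, C, D, F, G, I, J} — 7 commits.

7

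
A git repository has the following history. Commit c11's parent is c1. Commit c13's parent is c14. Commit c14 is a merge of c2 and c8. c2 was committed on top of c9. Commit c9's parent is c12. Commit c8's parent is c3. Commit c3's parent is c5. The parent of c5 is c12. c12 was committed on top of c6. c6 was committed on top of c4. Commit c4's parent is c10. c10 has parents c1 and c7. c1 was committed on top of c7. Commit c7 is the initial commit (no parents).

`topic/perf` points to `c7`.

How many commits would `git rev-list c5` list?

7

Walking parent pointers from c5: reachable set = {c1, c10, c12, c4, c5, c6, c7}.
That is 7 commits.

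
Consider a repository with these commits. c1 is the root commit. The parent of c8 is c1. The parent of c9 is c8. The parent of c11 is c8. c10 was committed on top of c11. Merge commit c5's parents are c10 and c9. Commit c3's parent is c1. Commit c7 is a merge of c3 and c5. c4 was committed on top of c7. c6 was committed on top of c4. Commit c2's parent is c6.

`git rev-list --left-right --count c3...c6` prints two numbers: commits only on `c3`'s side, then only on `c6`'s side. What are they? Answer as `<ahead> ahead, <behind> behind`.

0 ahead, 8 behind

Reachable from c3: {c1, c3}.
Reachable from c6: {c1, c10, c11, c3, c4, c5, c6, c7, c8, c9}.
Only in c3's history (ahead): {} — 0.
Only in c6's history (behind): {c10, c11, c4, c5, c6, c7, c8, c9} — 8.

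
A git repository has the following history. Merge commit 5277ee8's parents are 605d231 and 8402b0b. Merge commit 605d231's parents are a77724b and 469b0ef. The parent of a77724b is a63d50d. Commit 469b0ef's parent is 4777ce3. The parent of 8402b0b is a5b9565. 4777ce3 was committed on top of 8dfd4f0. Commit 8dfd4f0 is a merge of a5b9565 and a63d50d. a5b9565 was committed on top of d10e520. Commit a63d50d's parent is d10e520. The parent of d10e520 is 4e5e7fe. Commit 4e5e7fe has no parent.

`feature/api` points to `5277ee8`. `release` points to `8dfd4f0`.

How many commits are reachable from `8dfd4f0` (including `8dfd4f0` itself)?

Walking parent pointers from 8dfd4f0: reachable set = {4e5e7fe, 8dfd4f0, a5b9565, a63d50d, d10e520}.
That is 5 commits.

5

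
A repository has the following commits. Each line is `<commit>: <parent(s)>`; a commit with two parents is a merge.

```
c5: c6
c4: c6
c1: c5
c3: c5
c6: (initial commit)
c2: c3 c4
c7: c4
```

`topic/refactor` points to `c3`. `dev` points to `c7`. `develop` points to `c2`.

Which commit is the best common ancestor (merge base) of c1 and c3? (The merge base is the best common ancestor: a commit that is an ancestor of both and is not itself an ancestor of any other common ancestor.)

Ancestors of c1: {c1, c5, c6}.
Ancestors of c3: {c3, c5, c6}.
Common ancestors: {c5, c6}.
Among these, c5 is not an ancestor of any other common ancestor — it is the merge base.

c5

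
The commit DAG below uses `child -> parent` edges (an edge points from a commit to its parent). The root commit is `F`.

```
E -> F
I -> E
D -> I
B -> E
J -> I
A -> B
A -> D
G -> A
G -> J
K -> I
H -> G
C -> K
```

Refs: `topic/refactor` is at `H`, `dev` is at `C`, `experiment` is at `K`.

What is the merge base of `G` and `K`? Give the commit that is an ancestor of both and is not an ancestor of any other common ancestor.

Ancestors of G: {A, B, D, E, F, G, I, J}.
Ancestors of K: {E, F, I, K}.
Common ancestors: {E, F, I}.
Among these, I is not an ancestor of any other common ancestor — it is the merge base.

I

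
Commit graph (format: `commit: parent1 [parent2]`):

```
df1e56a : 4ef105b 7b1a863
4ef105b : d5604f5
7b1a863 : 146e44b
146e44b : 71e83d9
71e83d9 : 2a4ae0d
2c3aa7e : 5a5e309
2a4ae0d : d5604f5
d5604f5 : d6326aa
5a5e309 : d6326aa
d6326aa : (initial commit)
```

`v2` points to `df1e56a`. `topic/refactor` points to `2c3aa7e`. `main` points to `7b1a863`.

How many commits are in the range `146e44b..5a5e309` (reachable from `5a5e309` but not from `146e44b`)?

Reachable from 5a5e309: {5a5e309, d6326aa}.
Reachable from 146e44b: {146e44b, 2a4ae0d, 71e83d9, d5604f5, d6326aa}.
In 5a5e309's history but not 146e44b's: {5a5e309} — 1 commit.

1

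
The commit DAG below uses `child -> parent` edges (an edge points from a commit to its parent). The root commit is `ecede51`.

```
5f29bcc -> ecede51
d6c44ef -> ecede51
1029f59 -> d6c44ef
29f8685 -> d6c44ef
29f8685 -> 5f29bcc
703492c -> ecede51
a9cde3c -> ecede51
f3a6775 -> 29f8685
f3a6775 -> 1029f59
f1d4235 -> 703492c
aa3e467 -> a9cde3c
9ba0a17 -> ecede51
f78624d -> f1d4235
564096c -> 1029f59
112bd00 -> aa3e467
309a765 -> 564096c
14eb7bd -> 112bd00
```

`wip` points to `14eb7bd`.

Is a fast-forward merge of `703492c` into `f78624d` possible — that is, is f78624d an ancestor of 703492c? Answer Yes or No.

A fast-forward from f78624d to 703492c is possible iff f78624d is an ancestor of 703492c.
Ancestors of 703492c: {703492c, ecede51}.
f78624d is not among them, so fast-forward is not possible.

No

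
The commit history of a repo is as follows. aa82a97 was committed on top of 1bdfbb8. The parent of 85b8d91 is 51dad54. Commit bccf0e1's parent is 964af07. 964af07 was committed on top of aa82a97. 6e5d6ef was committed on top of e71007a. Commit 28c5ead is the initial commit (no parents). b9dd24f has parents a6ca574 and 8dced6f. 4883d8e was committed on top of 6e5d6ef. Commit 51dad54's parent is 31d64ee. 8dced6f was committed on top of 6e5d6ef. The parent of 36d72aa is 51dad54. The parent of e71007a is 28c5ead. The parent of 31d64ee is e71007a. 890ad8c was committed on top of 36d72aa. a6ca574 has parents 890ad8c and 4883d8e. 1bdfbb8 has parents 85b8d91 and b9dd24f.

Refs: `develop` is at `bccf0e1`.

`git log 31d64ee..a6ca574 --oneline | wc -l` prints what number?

6

Reachable from a6ca574: {28c5ead, 31d64ee, 36d72aa, 4883d8e, 51dad54, 6e5d6ef, 890ad8c, a6ca574, e71007a}.
Reachable from 31d64ee: {28c5ead, 31d64ee, e71007a}.
In a6ca574's history but not 31d64ee's: {36d72aa, 4883d8e, 51dad54, 6e5d6ef, 890ad8c, a6ca574} — 6 commits.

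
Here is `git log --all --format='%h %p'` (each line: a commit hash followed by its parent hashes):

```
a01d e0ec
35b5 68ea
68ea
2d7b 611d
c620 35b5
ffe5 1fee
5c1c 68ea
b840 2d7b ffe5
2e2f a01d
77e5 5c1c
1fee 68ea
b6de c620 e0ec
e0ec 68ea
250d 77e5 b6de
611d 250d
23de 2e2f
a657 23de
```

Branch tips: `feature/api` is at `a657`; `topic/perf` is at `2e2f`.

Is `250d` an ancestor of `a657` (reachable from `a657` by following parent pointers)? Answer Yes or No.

Ancestors of a657: {23de, 2e2f, 68ea, a01d, a657, e0ec}.
250d is not in that set, so it is not an ancestor of a657.

No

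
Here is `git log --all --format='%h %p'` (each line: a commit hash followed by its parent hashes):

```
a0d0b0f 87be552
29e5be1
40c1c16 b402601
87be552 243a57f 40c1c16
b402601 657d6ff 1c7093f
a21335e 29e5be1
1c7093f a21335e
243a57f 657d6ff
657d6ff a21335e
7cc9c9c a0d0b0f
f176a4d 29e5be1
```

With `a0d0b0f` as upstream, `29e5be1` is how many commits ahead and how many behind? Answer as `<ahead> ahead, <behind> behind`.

0 ahead, 8 behind

Reachable from 29e5be1: {29e5be1}.
Reachable from a0d0b0f: {1c7093f, 243a57f, 29e5be1, 40c1c16, 657d6ff, 87be552, a0d0b0f, a21335e, b402601}.
Only in 29e5be1's history (ahead): {} — 0.
Only in a0d0b0f's history (behind): {1c7093f, 243a57f, 40c1c16, 657d6ff, 87be552, a0d0b0f, a21335e, b402601} — 8.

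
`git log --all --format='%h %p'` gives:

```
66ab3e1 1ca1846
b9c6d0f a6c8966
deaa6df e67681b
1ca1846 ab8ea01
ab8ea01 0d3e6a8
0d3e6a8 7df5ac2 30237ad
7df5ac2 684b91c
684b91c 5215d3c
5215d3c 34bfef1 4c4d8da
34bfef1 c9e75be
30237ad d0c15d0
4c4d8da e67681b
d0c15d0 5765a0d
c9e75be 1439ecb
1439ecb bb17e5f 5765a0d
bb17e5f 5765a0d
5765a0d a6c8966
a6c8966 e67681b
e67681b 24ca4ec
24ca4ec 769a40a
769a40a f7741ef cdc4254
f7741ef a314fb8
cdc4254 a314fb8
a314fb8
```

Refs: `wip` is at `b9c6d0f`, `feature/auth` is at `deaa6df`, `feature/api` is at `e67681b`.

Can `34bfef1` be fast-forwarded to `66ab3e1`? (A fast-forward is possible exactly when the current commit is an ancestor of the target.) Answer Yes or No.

A fast-forward from 34bfef1 to 66ab3e1 is possible iff 34bfef1 is an ancestor of 66ab3e1.
Ancestors of 66ab3e1: {0d3e6a8, 1439ecb, 1ca1846, 24ca4ec, 30237ad, 34bfef1, 4c4d8da, 5215d3c, 5765a0d, 66ab3e1, 684b91c, 769a40a, 7df5ac2, a314fb8, a6c8966, ab8ea01, bb17e5f, c9e75be, cdc4254, d0c15d0, e67681b, f7741ef}.
34bfef1 is among them, so fast-forward is possible.

Yes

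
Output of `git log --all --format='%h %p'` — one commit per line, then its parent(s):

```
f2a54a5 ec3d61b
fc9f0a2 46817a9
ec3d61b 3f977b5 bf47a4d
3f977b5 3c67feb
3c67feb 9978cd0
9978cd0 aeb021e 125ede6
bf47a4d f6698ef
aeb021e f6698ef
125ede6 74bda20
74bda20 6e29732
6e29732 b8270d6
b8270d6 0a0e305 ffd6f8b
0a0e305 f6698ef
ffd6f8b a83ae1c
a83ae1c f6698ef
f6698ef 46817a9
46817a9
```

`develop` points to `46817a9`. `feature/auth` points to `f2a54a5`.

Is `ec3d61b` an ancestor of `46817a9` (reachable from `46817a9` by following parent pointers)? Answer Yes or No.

No

Ancestors of 46817a9: {46817a9}.
ec3d61b is not in that set, so it is not an ancestor of 46817a9.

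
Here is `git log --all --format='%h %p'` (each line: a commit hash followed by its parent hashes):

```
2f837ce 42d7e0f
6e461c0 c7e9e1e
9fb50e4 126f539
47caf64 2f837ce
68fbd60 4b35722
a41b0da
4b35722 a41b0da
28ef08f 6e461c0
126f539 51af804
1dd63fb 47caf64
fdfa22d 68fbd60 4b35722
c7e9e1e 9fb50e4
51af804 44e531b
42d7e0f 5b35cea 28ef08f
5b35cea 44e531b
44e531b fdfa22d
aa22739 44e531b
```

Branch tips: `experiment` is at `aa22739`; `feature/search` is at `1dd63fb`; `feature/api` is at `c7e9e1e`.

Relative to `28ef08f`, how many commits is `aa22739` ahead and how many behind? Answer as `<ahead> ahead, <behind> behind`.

1 ahead, 6 behind

Reachable from aa22739: {44e531b, 4b35722, 68fbd60, a41b0da, aa22739, fdfa22d}.
Reachable from 28ef08f: {126f539, 28ef08f, 44e531b, 4b35722, 51af804, 68fbd60, 6e461c0, 9fb50e4, a41b0da, c7e9e1e, fdfa22d}.
Only in aa22739's history (ahead): {aa22739} — 1.
Only in 28ef08f's history (behind): {126f539, 28ef08f, 51af804, 6e461c0, 9fb50e4, c7e9e1e} — 6.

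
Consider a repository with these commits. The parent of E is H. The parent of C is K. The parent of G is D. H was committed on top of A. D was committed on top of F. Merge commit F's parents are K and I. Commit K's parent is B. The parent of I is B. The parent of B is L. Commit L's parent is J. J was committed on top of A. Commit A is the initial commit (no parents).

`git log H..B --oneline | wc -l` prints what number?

Reachable from B: {A, B, J, L}.
Reachable from H: {A, H}.
In B's history but not H's: {B, J, L} — 3 commits.

3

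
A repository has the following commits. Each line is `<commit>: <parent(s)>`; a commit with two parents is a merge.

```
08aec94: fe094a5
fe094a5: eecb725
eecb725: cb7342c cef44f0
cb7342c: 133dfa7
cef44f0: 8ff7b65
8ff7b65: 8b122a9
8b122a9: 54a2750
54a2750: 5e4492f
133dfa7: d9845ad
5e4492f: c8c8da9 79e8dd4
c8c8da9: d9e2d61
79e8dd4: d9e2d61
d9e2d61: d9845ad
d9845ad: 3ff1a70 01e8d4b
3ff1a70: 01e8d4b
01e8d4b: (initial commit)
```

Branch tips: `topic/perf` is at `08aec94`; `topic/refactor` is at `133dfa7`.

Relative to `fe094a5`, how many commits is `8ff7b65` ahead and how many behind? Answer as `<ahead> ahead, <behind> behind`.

0 ahead, 5 behind

Reachable from 8ff7b65: {01e8d4b, 3ff1a70, 54a2750, 5e4492f, 79e8dd4, 8b122a9, 8ff7b65, c8c8da9, d9845ad, d9e2d61}.
Reachable from fe094a5: {01e8d4b, 133dfa7, 3ff1a70, 54a2750, 5e4492f, 79e8dd4, 8b122a9, 8ff7b65, c8c8da9, cb7342c, cef44f0, d9845ad, d9e2d61, eecb725, fe094a5}.
Only in 8ff7b65's history (ahead): {} — 0.
Only in fe094a5's history (behind): {133dfa7, cb7342c, cef44f0, eecb725, fe094a5} — 5.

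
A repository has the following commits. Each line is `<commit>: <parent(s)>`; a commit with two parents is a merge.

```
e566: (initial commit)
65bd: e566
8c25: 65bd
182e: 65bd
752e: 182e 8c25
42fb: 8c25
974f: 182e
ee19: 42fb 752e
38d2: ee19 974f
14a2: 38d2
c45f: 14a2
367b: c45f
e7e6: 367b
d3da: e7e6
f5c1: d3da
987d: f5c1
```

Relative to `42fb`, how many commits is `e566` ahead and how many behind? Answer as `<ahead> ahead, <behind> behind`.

0 ahead, 3 behind

Reachable from e566: {e566}.
Reachable from 42fb: {42fb, 65bd, 8c25, e566}.
Only in e566's history (ahead): {} — 0.
Only in 42fb's history (behind): {42fb, 65bd, 8c25} — 3.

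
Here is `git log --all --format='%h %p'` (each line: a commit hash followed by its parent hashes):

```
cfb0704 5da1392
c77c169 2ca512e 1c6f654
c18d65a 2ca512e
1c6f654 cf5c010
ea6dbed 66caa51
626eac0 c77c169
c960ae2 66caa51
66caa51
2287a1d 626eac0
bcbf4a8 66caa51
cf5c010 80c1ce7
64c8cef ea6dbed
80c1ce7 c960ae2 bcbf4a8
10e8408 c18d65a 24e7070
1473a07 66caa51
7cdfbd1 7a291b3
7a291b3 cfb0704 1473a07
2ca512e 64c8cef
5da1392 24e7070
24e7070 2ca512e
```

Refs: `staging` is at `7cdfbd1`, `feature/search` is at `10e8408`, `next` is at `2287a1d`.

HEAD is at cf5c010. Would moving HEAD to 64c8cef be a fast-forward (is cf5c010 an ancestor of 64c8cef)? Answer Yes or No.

A fast-forward from cf5c010 to 64c8cef is possible iff cf5c010 is an ancestor of 64c8cef.
Ancestors of 64c8cef: {64c8cef, 66caa51, ea6dbed}.
cf5c010 is not among them, so fast-forward is not possible.

No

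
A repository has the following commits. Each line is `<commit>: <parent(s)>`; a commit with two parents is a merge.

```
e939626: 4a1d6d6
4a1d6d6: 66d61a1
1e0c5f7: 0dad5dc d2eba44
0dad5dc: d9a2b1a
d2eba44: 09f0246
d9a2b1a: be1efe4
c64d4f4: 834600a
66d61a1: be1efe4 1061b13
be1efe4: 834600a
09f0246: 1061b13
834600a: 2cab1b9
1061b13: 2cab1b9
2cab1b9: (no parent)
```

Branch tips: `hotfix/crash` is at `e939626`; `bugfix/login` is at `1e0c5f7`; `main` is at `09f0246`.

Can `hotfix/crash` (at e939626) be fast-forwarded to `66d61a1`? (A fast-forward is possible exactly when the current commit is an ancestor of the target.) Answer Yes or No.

A fast-forward from e939626 to 66d61a1 is possible iff e939626 is an ancestor of 66d61a1.
Ancestors of 66d61a1: {1061b13, 2cab1b9, 66d61a1, 834600a, be1efe4}.
e939626 is not among them, so fast-forward is not possible.

No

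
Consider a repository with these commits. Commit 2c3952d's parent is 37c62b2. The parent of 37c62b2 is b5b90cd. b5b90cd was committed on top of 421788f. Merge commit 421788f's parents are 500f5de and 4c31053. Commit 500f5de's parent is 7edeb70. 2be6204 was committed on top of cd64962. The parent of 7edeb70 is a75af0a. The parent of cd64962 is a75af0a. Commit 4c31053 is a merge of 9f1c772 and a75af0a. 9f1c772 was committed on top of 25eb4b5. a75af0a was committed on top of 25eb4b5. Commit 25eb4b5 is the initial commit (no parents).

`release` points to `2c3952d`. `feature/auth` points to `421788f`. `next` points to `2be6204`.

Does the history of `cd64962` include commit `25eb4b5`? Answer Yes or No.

Ancestors of cd64962 (commits reachable by following parents): {25eb4b5, a75af0a, cd64962}.
25eb4b5 is in that set, so it is an ancestor of cd64962.

Yes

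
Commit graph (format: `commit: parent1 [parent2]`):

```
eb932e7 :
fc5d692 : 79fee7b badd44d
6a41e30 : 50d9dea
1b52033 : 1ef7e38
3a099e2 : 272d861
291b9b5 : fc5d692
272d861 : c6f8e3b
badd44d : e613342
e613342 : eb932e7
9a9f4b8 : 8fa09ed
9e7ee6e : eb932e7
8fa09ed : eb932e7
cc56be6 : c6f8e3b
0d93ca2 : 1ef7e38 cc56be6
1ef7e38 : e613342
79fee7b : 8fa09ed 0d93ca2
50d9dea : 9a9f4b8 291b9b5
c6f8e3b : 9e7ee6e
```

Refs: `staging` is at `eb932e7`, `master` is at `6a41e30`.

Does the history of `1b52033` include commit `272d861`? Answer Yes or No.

No

Ancestors of 1b52033: {1b52033, 1ef7e38, e613342, eb932e7}.
272d861 is not in that set, so it is not an ancestor of 1b52033.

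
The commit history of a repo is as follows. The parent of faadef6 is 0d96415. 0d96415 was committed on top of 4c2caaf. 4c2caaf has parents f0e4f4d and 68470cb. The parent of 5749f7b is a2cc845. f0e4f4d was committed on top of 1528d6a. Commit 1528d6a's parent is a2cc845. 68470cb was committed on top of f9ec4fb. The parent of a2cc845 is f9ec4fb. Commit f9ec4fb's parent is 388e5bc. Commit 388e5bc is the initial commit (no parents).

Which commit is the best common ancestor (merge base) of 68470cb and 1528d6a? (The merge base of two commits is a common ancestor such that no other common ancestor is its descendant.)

f9ec4fb

Ancestors of 68470cb: {388e5bc, 68470cb, f9ec4fb}.
Ancestors of 1528d6a: {1528d6a, 388e5bc, a2cc845, f9ec4fb}.
Common ancestors: {388e5bc, f9ec4fb}.
Among these, f9ec4fb is not an ancestor of any other common ancestor — it is the merge base.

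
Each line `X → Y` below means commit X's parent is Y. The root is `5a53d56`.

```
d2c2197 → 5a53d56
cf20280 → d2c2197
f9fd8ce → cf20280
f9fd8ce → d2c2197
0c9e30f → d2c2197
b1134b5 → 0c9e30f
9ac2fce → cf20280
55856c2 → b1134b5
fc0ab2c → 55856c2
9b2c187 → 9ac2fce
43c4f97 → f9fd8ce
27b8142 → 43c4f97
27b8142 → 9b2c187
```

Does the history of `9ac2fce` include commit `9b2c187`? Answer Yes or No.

No

Ancestors of 9ac2fce: {5a53d56, 9ac2fce, cf20280, d2c2197}.
9b2c187 is not in that set, so it is not an ancestor of 9ac2fce.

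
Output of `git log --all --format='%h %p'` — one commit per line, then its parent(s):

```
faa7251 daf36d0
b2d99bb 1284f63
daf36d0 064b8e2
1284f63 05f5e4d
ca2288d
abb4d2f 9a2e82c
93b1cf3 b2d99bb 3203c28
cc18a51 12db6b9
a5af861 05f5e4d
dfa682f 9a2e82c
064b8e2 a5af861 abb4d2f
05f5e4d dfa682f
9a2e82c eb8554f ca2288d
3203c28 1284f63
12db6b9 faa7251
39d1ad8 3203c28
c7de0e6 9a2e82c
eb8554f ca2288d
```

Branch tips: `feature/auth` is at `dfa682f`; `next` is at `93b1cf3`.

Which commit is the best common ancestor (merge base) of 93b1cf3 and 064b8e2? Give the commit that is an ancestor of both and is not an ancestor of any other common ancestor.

05f5e4d

Ancestors of 93b1cf3: {05f5e4d, 1284f63, 3203c28, 93b1cf3, 9a2e82c, b2d99bb, ca2288d, dfa682f, eb8554f}.
Ancestors of 064b8e2: {05f5e4d, 064b8e2, 9a2e82c, a5af861, abb4d2f, ca2288d, dfa682f, eb8554f}.
Common ancestors: {05f5e4d, 9a2e82c, ca2288d, dfa682f, eb8554f}.
Among these, 05f5e4d is not an ancestor of any other common ancestor — it is the merge base.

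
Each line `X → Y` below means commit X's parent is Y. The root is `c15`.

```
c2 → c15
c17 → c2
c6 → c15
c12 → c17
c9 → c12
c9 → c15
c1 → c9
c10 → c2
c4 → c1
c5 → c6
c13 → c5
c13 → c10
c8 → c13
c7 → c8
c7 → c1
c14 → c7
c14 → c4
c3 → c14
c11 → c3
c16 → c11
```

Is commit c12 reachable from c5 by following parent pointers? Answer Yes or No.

No

Ancestors of c5: {c15, c5, c6}.
c12 is not in that set, so it is not an ancestor of c5.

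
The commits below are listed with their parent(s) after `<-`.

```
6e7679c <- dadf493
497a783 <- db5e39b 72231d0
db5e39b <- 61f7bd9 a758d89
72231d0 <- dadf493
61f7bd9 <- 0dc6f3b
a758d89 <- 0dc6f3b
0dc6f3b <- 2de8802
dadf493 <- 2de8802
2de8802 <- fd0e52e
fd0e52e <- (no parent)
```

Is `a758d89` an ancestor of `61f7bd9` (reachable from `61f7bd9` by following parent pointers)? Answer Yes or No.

No

Ancestors of 61f7bd9: {0dc6f3b, 2de8802, 61f7bd9, fd0e52e}.
a758d89 is not in that set, so it is not an ancestor of 61f7bd9.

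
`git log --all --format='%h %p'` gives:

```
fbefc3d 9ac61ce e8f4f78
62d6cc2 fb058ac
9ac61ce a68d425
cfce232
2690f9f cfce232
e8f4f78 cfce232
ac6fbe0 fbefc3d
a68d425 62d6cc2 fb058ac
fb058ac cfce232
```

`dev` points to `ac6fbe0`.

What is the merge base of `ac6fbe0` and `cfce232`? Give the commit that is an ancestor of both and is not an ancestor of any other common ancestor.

cfce232

Ancestors of ac6fbe0: {62d6cc2, 9ac61ce, a68d425, ac6fbe0, cfce232, e8f4f78, fb058ac, fbefc3d}.
Ancestors of cfce232: {cfce232}.
Common ancestors: {cfce232}.
The only common ancestor is cfce232, so it is the merge base.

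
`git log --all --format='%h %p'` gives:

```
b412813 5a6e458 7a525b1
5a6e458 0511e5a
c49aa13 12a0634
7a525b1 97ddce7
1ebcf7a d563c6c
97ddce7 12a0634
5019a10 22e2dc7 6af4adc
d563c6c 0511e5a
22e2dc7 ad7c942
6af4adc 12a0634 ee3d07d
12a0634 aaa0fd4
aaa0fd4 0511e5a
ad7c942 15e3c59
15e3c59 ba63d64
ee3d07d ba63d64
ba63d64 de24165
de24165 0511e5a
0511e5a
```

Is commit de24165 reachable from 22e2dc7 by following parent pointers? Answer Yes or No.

Yes

Ancestors of 22e2dc7 (commits reachable by following parents): {0511e5a, 15e3c59, 22e2dc7, ad7c942, ba63d64, de24165}.
de24165 is in that set, so it is an ancestor of 22e2dc7.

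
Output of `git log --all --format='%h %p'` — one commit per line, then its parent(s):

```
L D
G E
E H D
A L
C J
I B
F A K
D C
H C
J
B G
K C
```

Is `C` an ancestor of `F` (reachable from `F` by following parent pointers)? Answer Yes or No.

Ancestors of F (commits reachable by following parents): {A, C, D, F, J, K, L}.
C is in that set, so it is an ancestor of F.

Yes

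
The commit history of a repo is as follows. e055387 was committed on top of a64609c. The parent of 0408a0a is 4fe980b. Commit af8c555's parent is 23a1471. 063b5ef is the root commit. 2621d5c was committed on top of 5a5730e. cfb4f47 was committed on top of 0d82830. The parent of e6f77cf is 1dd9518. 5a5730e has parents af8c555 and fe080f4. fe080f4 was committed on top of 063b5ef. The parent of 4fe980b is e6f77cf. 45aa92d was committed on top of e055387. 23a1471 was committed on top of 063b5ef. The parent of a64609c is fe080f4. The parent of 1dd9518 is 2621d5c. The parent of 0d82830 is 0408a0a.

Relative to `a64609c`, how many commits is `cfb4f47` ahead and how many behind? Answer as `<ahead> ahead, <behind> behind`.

10 ahead, 1 behind

Reachable from cfb4f47: {0408a0a, 063b5ef, 0d82830, 1dd9518, 23a1471, 2621d5c, 4fe980b, 5a5730e, af8c555, cfb4f47, e6f77cf, fe080f4}.
Reachable from a64609c: {063b5ef, a64609c, fe080f4}.
Only in cfb4f47's history (ahead): {0408a0a, 0d82830, 1dd9518, 23a1471, 2621d5c, 4fe980b, 5a5730e, af8c555, cfb4f47, e6f77cf} — 10.
Only in a64609c's history (behind): {a64609c} — 1.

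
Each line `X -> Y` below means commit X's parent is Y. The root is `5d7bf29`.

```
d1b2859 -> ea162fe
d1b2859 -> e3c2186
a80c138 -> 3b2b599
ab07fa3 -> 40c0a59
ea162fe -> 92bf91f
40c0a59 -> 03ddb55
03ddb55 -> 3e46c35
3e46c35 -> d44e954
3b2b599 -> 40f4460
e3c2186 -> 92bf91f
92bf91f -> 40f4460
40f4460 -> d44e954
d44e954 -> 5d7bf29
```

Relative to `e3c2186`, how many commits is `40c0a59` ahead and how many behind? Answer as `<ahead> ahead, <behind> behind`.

Reachable from 40c0a59: {03ddb55, 3e46c35, 40c0a59, 5d7bf29, d44e954}.
Reachable from e3c2186: {40f4460, 5d7bf29, 92bf91f, d44e954, e3c2186}.
Only in 40c0a59's history (ahead): {03ddb55, 3e46c35, 40c0a59} — 3.
Only in e3c2186's history (behind): {40f4460, 92bf91f, e3c2186} — 3.

3 ahead, 3 behind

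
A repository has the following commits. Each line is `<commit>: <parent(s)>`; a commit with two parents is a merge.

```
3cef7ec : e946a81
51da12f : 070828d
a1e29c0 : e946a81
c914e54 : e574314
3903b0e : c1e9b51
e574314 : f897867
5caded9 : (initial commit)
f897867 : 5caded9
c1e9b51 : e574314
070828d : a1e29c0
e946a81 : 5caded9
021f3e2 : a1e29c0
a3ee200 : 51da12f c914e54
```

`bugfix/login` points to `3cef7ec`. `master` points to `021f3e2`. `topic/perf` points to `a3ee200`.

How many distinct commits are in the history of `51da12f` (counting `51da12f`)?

5

Walking parent pointers from 51da12f: reachable set = {070828d, 51da12f, 5caded9, a1e29c0, e946a81}.
That is 5 commits.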